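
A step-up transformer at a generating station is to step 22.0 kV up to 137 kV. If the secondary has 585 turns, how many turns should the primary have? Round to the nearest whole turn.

N_p/N_s = V_p/V_s, so N_p = 585 × 22000/137000 = 93.9 ≈ 94 turns.

N_p = 94 turns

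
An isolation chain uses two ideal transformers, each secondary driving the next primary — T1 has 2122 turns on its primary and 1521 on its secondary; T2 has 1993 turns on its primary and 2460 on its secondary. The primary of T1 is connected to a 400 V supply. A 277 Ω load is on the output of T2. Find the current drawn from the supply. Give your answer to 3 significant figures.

I_supply ≈ 1.13 A

Secondary of T1: V = 400.00 × 1521/2122 = 286.71 V.
Secondary of T2: V = 286.71 × 2460/1993 = 353.89 V.
I_load = 353.89/277 = 1.2776 A, so P_out = 353.89 × 1.2776 = 452.13 W.
All ideal ⇒ P_in = P_out, so I_supply = 452.13/400 = 1.13 A.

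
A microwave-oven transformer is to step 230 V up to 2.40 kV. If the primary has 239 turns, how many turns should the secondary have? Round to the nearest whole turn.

N_s = 2494 turns

N_s/N_p = V_s/V_p, so N_s = 239 × 2400/230 = 2493.9 ≈ 2494 turns.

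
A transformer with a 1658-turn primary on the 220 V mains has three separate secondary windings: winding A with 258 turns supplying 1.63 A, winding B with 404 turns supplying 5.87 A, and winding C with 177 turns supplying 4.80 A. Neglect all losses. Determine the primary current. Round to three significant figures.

V_A = 220 × 258/1658 = 34.234 V; V_B = 220 × 404/1658 = 53.607 V; V_C = 220 × 177/1658 = 23.486 V.
P_out = V_A I_A + V_B I_B + V_C I_C = 34.234×1.63 + 53.607×5.87 + 23.486×4.80 = 55.801 + 314.67 + 112.73 = 483.21 W.
Ideal ⇒ P_in = P_out, so I_p = P_out/V_p = 483.21/220 = 2.20 A.

I_p ≈ 2.20 A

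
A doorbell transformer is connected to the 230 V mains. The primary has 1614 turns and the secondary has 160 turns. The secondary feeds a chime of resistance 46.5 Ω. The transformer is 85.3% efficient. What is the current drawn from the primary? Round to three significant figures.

I_p ≈ 0.0570 A

V_s = 230 × 160/1614 = 22.800 V.
I_s = V_s/R = 22.800/46.5 = 0.49033 A.
P_out = V_s I_s = 22.800 × 0.49033 = 11.180 W.
P_in = P_out/η = 11.180/0.853 = 13.106 W.
I_p = P_in/V_p = 13.106/230 = 0.0570 A.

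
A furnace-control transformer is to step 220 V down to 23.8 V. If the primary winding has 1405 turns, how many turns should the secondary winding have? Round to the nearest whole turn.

N_s/N_p = V_s/V_p, so N_s = 1405 × 23.8/220 = 152.0 ≈ 152 turns.

N_s = 152 turns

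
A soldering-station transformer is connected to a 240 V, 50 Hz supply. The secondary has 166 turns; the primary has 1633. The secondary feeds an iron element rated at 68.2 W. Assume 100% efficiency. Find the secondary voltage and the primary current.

V_s = V_p × N_s/N_p = 240 × 166/1633 = 24.397 V.
I_s = P/V_s = 68.2/24.397 = 2.7954 A.
I_p = I_s × N_s/N_p = 2.7954 × 166/1633 = 0.284 A.

V_s ≈ 24.4 V, I_p ≈ 0.284 A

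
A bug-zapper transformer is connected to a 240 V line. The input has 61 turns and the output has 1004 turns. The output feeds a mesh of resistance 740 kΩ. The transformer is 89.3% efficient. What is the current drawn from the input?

I_in ≈ 0.0984 A

V_out = 240 × 1004/61 = 3950.2 V.
I_out = V_out/R = 3950.2/740000 = 0.0053381 A.
P_out = V_out I_out = 3950.2 × 0.0053381 = 21.086 W.
P_in = P_out/η = 21.086/0.893 = 23.613 W.
I_in = P_in/V_in = 23.613/240 = 0.0984 A.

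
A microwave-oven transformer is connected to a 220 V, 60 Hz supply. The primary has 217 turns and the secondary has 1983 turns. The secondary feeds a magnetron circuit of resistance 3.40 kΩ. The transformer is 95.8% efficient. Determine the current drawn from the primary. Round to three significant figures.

V_s = 220 × 1983/217 = 2010.4 V.
I_s = V_s/R = 2010.4/3400 = 0.59130 A.
P_out = V_s I_s = 2010.4 × 0.59130 = 1188.8 W.
P_in = P_out/η = 1188.8/0.958 = 1240.9 W.
I_p = P_in/V_p = 1240.9/220 = 5.64 A.

I_p ≈ 5.64 A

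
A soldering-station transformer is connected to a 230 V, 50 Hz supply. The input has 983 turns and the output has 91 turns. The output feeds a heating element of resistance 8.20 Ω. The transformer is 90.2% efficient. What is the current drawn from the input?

V_out = 230 × 91/983 = 21.292 V.
I_out = V_out/R = 21.292/8.20 = 2.5966 A.
P_out = V_out I_out = 21.292 × 2.5966 = 55.286 W.
P_in = P_out/η = 55.286/0.902 = 61.293 W.
I_in = P_in/V_in = 61.293/230 = 0.266 A.

I_in ≈ 0.266 A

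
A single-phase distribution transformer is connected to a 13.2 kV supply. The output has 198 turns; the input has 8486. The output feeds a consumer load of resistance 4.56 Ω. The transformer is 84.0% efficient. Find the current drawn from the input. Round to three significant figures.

I_in ≈ 1.88 A

V_out = 13200 × 198/8486 = 307.99 V.
I_out = V_out/R = 307.99/4.56 = 67.542 A.
P_out = V_out I_out = 307.99 × 67.542 = 20802 W.
P_in = P_out/η = 20802/0.840 = 24764 W.
I_in = P_in/V_in = 24764/13200 = 1.88 A.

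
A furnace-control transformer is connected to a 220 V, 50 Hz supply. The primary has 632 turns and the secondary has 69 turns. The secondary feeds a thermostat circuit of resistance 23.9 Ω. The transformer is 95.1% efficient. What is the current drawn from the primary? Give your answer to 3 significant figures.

V_s = 220 × 69/632 = 24.019 V.
I_s = V_s/R = 24.019/23.9 = 1.0050 A.
P_out = V_s I_s = 24.019 × 1.0050 = 24.139 W.
P_in = P_out/η = 24.139/0.951 = 25.382 W.
I_p = P_in/V_p = 25.382/220 = 0.115 A.

I_p ≈ 0.115 A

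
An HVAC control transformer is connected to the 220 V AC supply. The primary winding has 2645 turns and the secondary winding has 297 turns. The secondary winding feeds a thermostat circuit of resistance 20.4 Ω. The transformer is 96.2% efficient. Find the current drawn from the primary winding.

I_p ≈ 0.141 A

V_s = 220 × 297/2645 = 24.703 V.
I_s = V_s/R = 24.703/20.4 = 1.2109 A.
P_out = V_s I_s = 24.703 × 1.2109 = 29.914 W.
P_in = P_out/η = 29.914/0.962 = 31.096 W.
I_p = P_in/V_p = 31.096/220 = 0.141 A.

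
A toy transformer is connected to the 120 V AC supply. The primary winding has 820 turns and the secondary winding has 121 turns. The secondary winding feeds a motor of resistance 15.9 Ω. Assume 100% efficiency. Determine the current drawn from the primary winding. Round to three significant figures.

I_p ≈ 0.164 A

V_s = V_p × N_s/N_p = 120 × 121/820 = 17.707 V.
I_s = V_s/R = 17.707/15.9 = 1.1137 A.
For an ideal transformer I_p N_p = I_s N_s, so I_p = 1.1137 × 121/820 = 0.164 A.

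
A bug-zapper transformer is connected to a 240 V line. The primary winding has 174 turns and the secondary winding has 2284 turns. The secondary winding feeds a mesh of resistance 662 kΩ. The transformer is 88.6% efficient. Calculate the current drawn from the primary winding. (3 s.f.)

V_s = 240 × 2284/174 = 3150.3 V.
I_s = V_s/R = 3150.3/662000 = 0.0047588 A.
P_out = V_s I_s = 3150.3 × 0.0047588 = 14.992 W.
P_in = P_out/η = 14.992/0.886 = 16.921 W.
I_p = P_in/V_p = 16.921/240 = 0.0705 A.

I_p ≈ 0.0705 A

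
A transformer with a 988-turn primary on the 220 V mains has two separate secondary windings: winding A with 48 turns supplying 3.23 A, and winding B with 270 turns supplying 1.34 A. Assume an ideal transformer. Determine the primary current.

I_p ≈ 0.523 A

V_A = 220 × 48/988 = 10.688 V; V_B = 220 × 270/988 = 60.121 V.
P_out = V_A I_A + V_B I_B = 10.688×3.23 + 60.121×1.34 = 34.523 + 80.563 = 115.09 W.
Ideal ⇒ P_in = P_out, so I_p = P_out/V_p = 115.09/220 = 0.523 A.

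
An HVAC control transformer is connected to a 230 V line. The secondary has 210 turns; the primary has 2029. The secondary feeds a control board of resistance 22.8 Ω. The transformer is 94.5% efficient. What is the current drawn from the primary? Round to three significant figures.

V_s = 230 × 210/2029 = 23.805 V.
I_s = V_s/R = 23.805/22.8 = 1.0441 A.
P_out = V_s I_s = 23.805 × 1.0441 = 24.854 W.
P_in = P_out/η = 24.854/0.945 = 26.300 W.
I_p = P_in/V_p = 26.300/230 = 0.114 A.

I_p ≈ 0.114 A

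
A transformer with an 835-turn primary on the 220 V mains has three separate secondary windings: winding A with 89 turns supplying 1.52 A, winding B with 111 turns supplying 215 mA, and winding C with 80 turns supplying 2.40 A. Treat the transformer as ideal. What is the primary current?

I_p ≈ 0.421 A

V_A = 220 × 89/835 = 23.449 V; V_B = 220 × 111/835 = 29.246 V; V_C = 220 × 80/835 = 21.078 V.
P_out = V_A I_A + V_B I_B + V_C I_C = 23.449×1.52 + 29.246×0.215 + 21.078×2.40 = 35.643 + 6.2878 + 50.587 = 92.517 W.
Ideal ⇒ P_in = P_out, so I_p = P_out/V_p = 92.517/220 = 0.421 A.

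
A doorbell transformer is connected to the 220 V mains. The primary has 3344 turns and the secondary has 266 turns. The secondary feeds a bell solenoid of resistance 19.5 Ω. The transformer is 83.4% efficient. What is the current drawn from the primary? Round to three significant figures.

I_p ≈ 0.0856 A

V_s = 220 × 266/3344 = 17.500 V.
I_s = V_s/R = 17.500/19.5 = 0.89744 A.
P_out = V_s I_s = 17.500 × 0.89744 = 15.705 W.
P_in = P_out/η = 15.705/0.834 = 18.831 W.
I_p = P_in/V_p = 18.831/220 = 0.0856 A.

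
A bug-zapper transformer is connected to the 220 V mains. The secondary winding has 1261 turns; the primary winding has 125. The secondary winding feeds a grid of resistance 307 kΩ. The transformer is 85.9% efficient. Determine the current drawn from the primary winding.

I_p ≈ 0.0849 A

V_s = 220 × 1261/125 = 2219.4 V.
I_s = V_s/R = 2219.4/307000 = 0.0072292 A.
P_out = V_s I_s = 2219.4 × 0.0072292 = 16.044 W.
P_in = P_out/η = 16.044/0.859 = 18.678 W.
I_p = P_in/V_p = 18.678/220 = 0.0849 A.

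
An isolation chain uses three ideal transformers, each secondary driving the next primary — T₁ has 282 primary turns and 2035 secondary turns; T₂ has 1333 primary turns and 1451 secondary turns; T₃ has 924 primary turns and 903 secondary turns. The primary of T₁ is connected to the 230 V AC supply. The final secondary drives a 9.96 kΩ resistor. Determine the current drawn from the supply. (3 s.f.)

I_supply ≈ 1.36 A

After T₁: V = 230.00 × 2035/282 = 1659.8 V.
After T₂: V = 1659.8 × 1451/1333 = 1806.7 V.
After T₃: V = 1806.7 × 903/924 = 1765.6 V.
I_load = 1765.6/9960 = 0.17727 A, so P_out = 1765.6 × 0.17727 = 312.99 W.
All ideal ⇒ P_in = P_out, so I_supply = 312.99/230 = 1.36 A.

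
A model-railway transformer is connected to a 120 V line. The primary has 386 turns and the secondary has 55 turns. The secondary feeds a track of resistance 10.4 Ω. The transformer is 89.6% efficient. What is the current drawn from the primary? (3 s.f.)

V_s = 120 × 55/386 = 17.098 V.
I_s = V_s/R = 17.098/10.4 = 1.6441 A.
P_out = V_s I_s = 17.098 × 1.6441 = 28.111 W.
P_in = P_out/η = 28.111/0.896 = 31.374 W.
I_p = P_in/V_p = 31.374/120 = 0.261 A.

I_p ≈ 0.261 A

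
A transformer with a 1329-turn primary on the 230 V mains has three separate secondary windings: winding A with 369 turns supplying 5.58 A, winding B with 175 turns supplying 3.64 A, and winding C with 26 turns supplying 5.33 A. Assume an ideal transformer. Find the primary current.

I_p ≈ 2.13 A

V_A = 230 × 369/1329 = 63.860 V; V_B = 230 × 175/1329 = 30.286 V; V_C = 230 × 26/1329 = 4.4996 V.
P_out = V_A I_A + V_B I_B + V_C I_C = 63.860×5.58 + 30.286×3.64 + 4.4996×5.33 = 356.34 + 110.24 + 23.983 = 490.56 W.
Ideal ⇒ P_in = P_out, so I_p = P_out/V_p = 490.56/230 = 2.13 A.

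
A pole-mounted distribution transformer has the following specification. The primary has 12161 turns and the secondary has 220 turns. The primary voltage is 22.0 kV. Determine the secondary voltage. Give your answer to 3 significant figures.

V_s ≈ 398 V

V_s/V_p = N_s/N_p, so V_s = 22000 × 220/12161 = 398 V.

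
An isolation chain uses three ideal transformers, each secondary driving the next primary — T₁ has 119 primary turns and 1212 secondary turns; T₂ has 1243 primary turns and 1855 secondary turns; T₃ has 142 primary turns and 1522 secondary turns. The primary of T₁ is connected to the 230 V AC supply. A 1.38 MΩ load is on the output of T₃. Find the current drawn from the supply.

I_supply ≈ 4.42 A

After T₁: V = 230.00 × 1212/119 = 2342.5 V.
After T₂: V = 2342.5 × 1855/1243 = 3495.9 V.
After T₃: V = 3495.9 × 1522/142 = 37470 V.
I_load = 37470/(1.38×10^6) = 0.027152 A, so P_out = 37470 × 0.027152 = 1017.4 W.
All ideal ⇒ P_in = P_out, so I_supply = 1017.4/230 = 4.42 A.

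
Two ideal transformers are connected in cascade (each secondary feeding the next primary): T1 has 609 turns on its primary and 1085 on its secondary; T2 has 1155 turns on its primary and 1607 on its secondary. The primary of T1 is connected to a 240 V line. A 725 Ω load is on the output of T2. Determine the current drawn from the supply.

Secondary of T1: V = 240.00 × 1085/609 = 427.59 V.
Secondary of T2: V = 427.59 × 1607/1155 = 594.92 V.
I_load = 594.92/725 = 0.82058 A, so P_out = 594.92 × 0.82058 = 488.18 W.
All ideal ⇒ P_in = P_out, so I_supply = 488.18/240 = 2.03 A.

I_supply ≈ 2.03 A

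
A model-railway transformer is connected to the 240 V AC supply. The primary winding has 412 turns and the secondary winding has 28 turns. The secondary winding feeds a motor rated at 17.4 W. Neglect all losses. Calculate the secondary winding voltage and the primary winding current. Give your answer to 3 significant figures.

V_s ≈ 16.3 V, I_p ≈ 0.0725 A

V_s = V_p × N_s/N_p = 240 × 28/412 = 16.311 V.
I_s = P/V_s = 17.4/16.311 = 1.0668 A.
I_p = I_s × N_s/N_p = 1.0668 × 28/412 = 0.0725 A.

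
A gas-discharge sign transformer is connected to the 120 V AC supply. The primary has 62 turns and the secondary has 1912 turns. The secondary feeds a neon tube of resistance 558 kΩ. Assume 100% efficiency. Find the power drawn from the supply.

P ≈ 24.5 W

V_s = V_p × N_s/N_p = 120 × 1912/62 = 3700.6 V.
I_s = V_s/R = 3700.6/558000 = 0.0066320 A.
I_p = I_s × N_s/N_p = 0.0066320 × 1912/62 = 0.20452 A.
P = V_p I_p = 120 × 0.20452 = 24.5 W.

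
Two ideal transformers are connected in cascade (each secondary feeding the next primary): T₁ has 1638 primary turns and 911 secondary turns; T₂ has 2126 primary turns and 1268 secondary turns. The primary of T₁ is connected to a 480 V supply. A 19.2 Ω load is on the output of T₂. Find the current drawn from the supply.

I_supply ≈ 2.75 A

After T₁: V = 480.00 × 911/1638 = 266.96 V.
After T₂: V = 266.96 × 1268/2126 = 159.22 V.
I_load = 159.22/19.2 = 8.2928 A, so P_out = 159.22 × 8.2928 = 1320.4 W.
All ideal ⇒ P_in = P_out, so I_supply = 1320.4/480 = 2.75 A.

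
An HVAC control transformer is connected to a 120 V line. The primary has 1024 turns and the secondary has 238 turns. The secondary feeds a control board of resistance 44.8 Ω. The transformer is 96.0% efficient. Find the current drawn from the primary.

V_s = 120 × 238/1024 = 27.891 V.
I_s = V_s/R = 27.891/44.8 = 0.62256 A.
P_out = V_s I_s = 27.891 × 0.62256 = 17.364 W.
P_in = P_out/η = 17.364/0.960 = 18.087 W.
I_p = P_in/V_p = 18.087/120 = 0.151 A.

I_p ≈ 0.151 A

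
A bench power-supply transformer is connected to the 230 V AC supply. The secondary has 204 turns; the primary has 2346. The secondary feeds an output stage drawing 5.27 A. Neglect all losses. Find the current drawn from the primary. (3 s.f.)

I_p ≈ 0.458 A

For an ideal transformer I_p N_p = I_s N_s, so I_p = 5.27 × 204/2346 = 0.458 A.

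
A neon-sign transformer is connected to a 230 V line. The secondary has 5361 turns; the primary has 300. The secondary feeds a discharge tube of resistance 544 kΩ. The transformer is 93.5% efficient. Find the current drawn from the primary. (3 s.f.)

I_p ≈ 0.144 A

V_s = 230 × 5361/300 = 4110.1 V.
I_s = V_s/R = 4110.1/544000 = 0.0075553 A.
P_out = V_s I_s = 4110.1 × 0.0075553 = 31.053 W.
P_in = P_out/η = 31.053/0.935 = 33.212 W.
I_p = P_in/V_p = 33.212/230 = 0.144 A.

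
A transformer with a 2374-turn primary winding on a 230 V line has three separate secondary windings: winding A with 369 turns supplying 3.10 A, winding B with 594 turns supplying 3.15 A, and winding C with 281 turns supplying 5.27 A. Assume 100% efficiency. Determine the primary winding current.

I_p ≈ 1.89 A

V_A = 230 × 369/2374 = 35.750 V; V_B = 230 × 594/2374 = 57.548 V; V_C = 230 × 281/2374 = 27.224 V.
P_out = V_A I_A + V_B I_B + V_C I_C = 35.750×3.10 + 57.548×3.15 + 27.224×5.27 = 110.82 + 181.28 + 143.47 = 435.57 W.
Ideal ⇒ P_in = P_out, so I_p = P_out/V_p = 435.57/230 = 1.89 A.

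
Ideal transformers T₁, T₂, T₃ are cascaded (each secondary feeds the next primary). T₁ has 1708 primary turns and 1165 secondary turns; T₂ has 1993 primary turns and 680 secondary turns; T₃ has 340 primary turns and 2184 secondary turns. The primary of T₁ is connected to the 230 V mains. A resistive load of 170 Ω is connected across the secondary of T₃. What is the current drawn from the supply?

After T₁: V = 230.00 × 1165/1708 = 156.88 V.
After T₂: V = 156.88 × 680/1993 = 53.526 V.
After T₃: V = 53.526 × 2184/340 = 343.83 V.
I_load = 343.83/170 = 2.0225 A, so P_out = 343.83 × 2.0225 = 695.40 W.
All ideal ⇒ P_in = P_out, so I_supply = 695.40/230 = 3.02 A.

I_supply ≈ 3.02 A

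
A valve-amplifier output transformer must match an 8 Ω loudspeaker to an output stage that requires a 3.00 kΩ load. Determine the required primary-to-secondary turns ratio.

N_p/N_s ≈ 19.4

Z_p/Z_s = (N_p/N_s)², so N_p/N_s = √(3000/8) = √375 = 19.4.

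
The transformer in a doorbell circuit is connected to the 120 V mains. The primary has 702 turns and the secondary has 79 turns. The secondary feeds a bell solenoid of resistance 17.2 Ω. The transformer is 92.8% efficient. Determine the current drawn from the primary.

I_p ≈ 0.0952 A

V_s = 120 × 79/702 = 13.504 V.
I_s = V_s/R = 13.504/17.2 = 0.78513 A.
P_out = V_s I_s = 13.504 × 0.78513 = 10.603 W.
P_in = P_out/η = 10.603/0.928 = 11.425 W.
I_p = P_in/V_p = 11.425/120 = 0.0952 A.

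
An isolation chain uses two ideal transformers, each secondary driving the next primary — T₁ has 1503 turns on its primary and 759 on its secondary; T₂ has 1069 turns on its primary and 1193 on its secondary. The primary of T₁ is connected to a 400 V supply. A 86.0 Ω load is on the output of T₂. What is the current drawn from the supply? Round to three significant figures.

I_supply ≈ 1.48 A

After T₁: V = 400.00 × 759/1503 = 202.00 V.
After T₂: V = 202.00 × 1193/1069 = 225.43 V.
I_load = 225.43/86.0 = 2.6212 A, so P_out = 225.43 × 2.6212 = 590.90 W.
All ideal ⇒ P_in = P_out, so I_supply = 590.90/400 = 1.48 A.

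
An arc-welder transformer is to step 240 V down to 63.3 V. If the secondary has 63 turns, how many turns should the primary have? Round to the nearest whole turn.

N_p = 239 turns

N_p/N_s = V_p/V_s, so N_p = 63 × 240/63.3 = 238.9 ≈ 239 turns.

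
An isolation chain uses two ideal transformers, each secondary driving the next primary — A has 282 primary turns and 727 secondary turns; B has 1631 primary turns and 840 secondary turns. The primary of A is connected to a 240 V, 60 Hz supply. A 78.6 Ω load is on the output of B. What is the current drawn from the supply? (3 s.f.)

Secondary of A: V = 240.00 × 727/282 = 618.72 V.
Secondary of B: V = 618.72 × 840/1631 = 318.66 V.
I_load = 318.66/78.6 = 4.0541 A, so P_out = 318.66 × 4.0541 = 1291.9 W.
All ideal ⇒ P_in = P_out, so I_supply = 1291.9/240 = 5.38 A.

I_supply ≈ 5.38 A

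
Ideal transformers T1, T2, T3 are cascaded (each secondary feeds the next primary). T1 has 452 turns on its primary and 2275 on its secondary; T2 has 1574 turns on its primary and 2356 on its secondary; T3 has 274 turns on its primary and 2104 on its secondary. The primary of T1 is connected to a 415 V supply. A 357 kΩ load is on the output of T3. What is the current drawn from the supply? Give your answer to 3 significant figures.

I_supply ≈ 3.89 A

After T1: V = 415.00 × 2275/452 = 2088.8 V.
After T2: V = 2088.8 × 2356/1574 = 3126.5 V.
After T3: V = 3126.5 × 2104/274 = 24008 V.
I_load = 24008/357000 = 0.067249 A, so P_out = 24008 × 0.067249 = 1614.5 W.
All ideal ⇒ P_in = P_out, so I_supply = 1614.5/415 = 3.89 A.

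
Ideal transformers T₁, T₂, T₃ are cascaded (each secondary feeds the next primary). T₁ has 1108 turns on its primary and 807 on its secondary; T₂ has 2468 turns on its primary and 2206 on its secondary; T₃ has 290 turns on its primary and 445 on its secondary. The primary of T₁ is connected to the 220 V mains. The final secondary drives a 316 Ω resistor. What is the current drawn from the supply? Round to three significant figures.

I_supply ≈ 0.695 A

After T₁: V = 220.00 × 807/1108 = 160.23 V.
After T₂: V = 160.23 × 2206/2468 = 143.22 V.
After T₃: V = 143.22 × 445/290 = 219.78 V.
I_load = 219.78/316 = 0.69549 A, so P_out = 219.78 × 0.69549 = 152.85 W.
All ideal ⇒ P_in = P_out, so I_supply = 152.85/220 = 0.695 A.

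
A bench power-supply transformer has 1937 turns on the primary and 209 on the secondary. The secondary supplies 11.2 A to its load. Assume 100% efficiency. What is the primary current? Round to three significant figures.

For an ideal transformer I_p/I_s = N_s/N_p, so I_p = 11.2 × 209/1937 = 1.21 A.

I_p ≈ 1.21 A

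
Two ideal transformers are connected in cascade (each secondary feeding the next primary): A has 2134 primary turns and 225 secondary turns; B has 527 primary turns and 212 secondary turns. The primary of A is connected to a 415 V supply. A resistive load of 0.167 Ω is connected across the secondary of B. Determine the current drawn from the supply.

I_supply ≈ 4.47 A

After A: V = 415.00 × 225/2134 = 43.756 V.
After B: V = 43.756 × 212/527 = 17.602 V.
I_load = 17.602/0.167 = 105.40 A, so P_out = 17.602 × 105.40 = 1855.3 W.
All ideal ⇒ P_in = P_out, so I_supply = 1855.3/415 = 4.47 A.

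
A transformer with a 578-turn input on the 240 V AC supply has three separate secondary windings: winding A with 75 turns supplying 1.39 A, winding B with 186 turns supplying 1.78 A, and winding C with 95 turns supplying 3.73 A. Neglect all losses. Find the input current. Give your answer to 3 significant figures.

I_in ≈ 1.37 A

V_A = 240 × 75/578 = 31.142 V; V_B = 240 × 186/578 = 77.232 V; V_C = 240 × 95/578 = 39.446 V.
P_out = V_A I_A + V_B I_B + V_C I_C = 31.142×1.39 + 77.232×1.78 + 39.446×3.73 = 43.287 + 137.47 + 147.13 = 327.89 W.
Ideal ⇒ P_in = P_out, so I_in = P_out/V_in = 327.89/240 = 1.37 A.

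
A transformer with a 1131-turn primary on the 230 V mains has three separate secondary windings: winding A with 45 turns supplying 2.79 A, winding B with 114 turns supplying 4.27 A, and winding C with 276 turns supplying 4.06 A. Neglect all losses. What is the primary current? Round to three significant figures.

I_p ≈ 1.53 A

V_A = 230 × 45/1131 = 9.1512 V; V_B = 230 × 114/1131 = 23.183 V; V_C = 230 × 276/1131 = 56.127 V.
P_out = V_A I_A + V_B I_B + V_C I_C = 9.1512×2.79 + 23.183×4.27 + 56.127×4.06 = 25.532 + 98.992 + 227.88 = 352.40 W.
Ideal ⇒ P_in = P_out, so I_p = P_out/V_p = 352.40/230 = 1.53 A.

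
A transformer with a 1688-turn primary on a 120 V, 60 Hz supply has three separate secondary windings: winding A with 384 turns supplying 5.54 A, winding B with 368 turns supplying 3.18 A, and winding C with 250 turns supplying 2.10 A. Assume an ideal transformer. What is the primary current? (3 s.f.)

V_A = 120 × 384/1688 = 27.299 V; V_B = 120 × 368/1688 = 26.161 V; V_C = 120 × 250/1688 = 17.773 V.
P_out = V_A I_A + V_B I_B + V_C I_C = 27.299×5.54 + 26.161×3.18 + 17.773×2.10 = 151.23 + 83.192 + 37.322 = 271.75 W.
Ideal ⇒ P_in = P_out, so I_p = P_out/V_p = 271.75/120 = 2.26 A.

I_p ≈ 2.26 A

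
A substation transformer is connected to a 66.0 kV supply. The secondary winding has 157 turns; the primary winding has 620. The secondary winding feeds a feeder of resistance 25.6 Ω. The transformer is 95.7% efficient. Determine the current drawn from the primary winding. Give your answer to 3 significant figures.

V_s = 66000 × 157/620 = 16713 V.
I_s = V_s/R = 16713/25.6 = 652.85 A.
P_out = V_s I_s = 16713 × 652.85 = 1.0911×10^7 W.
P_in = P_out/η = 1.0911×10^7/0.957 = 1.1401×10^7 W.
I_p = P_in/V_p = 1.1401×10^7/66000 = 173 A.

I_p ≈ 173 A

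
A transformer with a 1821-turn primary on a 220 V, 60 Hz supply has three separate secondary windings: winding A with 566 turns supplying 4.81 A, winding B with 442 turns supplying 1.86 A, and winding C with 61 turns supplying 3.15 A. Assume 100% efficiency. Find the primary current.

V_A = 220 × 566/1821 = 68.380 V; V_B = 220 × 442/1821 = 53.399 V; V_C = 220 × 61/1821 = 7.3696 V.
P_out = V_A I_A + V_B I_B + V_C I_C = 68.380×4.81 + 53.399×1.86 + 7.3696×3.15 = 328.91 + 99.323 + 23.214 = 451.44 W.
Ideal ⇒ P_in = P_out, so I_p = P_out/V_p = 451.44/220 = 2.05 A.

I_p ≈ 2.05 A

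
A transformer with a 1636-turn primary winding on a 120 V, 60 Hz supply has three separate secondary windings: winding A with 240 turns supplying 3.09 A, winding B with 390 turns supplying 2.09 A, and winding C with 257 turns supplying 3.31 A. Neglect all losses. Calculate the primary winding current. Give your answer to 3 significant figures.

I_p ≈ 1.47 A

V_A = 120 × 240/1636 = 17.604 V; V_B = 120 × 390/1636 = 28.606 V; V_C = 120 × 257/1636 = 18.851 V.
P_out = V_A I_A + V_B I_B + V_C I_C = 17.604×3.09 + 28.606×2.09 + 18.851×3.31 = 54.396 + 59.787 + 62.396 = 176.58 W.
Ideal ⇒ P_in = P_out, so I_p = P_out/V_p = 176.58/120 = 1.47 A.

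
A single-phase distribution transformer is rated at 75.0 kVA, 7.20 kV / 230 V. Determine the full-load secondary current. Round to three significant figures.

I_s ≈ 326 A

I_s = S/V_s = 75000/230 = 326 A.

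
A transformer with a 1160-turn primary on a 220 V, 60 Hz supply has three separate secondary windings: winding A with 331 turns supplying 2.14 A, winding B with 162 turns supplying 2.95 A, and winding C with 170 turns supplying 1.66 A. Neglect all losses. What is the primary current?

V_A = 220 × 331/1160 = 62.776 V; V_B = 220 × 162/1160 = 30.724 V; V_C = 220 × 170/1160 = 32.241 V.
P_out = V_A I_A + V_B I_B + V_C I_C = 62.776×2.14 + 30.724×2.95 + 32.241×1.66 = 134.34 + 90.636 + 53.521 = 278.50 W.
Ideal ⇒ P_in = P_out, so I_p = P_out/V_p = 278.50/220 = 1.27 A.

I_p ≈ 1.27 A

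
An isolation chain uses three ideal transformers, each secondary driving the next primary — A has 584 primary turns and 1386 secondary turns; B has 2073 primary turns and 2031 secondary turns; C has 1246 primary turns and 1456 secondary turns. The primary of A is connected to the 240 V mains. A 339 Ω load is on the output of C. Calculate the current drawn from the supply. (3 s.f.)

I_supply ≈ 5.23 A

Secondary of A: V = 240.00 × 1386/584 = 569.59 V.
Secondary of B: V = 569.59 × 2031/2073 = 558.05 V.
Secondary of C: V = 558.05 × 1456/1246 = 652.10 V.
I_load = 652.10/339 = 1.9236 A, so P_out = 652.10 × 1.9236 = 1254.4 W.
All ideal ⇒ P_in = P_out, so I_supply = 1254.4/240 = 5.23 A.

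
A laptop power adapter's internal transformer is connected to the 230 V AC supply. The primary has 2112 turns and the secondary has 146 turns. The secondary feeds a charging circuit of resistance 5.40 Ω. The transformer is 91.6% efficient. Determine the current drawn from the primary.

I_p ≈ 0.222 A

V_s = 230 × 146/2112 = 15.900 V.
I_s = V_s/R = 15.900/5.40 = 2.9444 A.
P_out = V_s I_s = 15.900 × 2.9444 = 46.814 W.
P_in = P_out/η = 46.814/0.916 = 51.107 W.
I_p = P_in/V_p = 51.107/230 = 0.222 A.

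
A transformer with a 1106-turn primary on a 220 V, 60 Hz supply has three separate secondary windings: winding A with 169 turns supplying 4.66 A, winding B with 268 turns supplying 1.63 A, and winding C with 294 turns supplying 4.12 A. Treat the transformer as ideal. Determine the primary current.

V_A = 220 × 169/1106 = 33.617 V; V_B = 220 × 268/1106 = 53.309 V; V_C = 220 × 294/1106 = 58.481 V.
P_out = V_A I_A + V_B I_B + V_C I_C = 33.617×4.66 + 53.309×1.63 + 58.481×4.12 = 156.65 + 86.894 + 240.94 = 484.49 W.
Ideal ⇒ P_in = P_out, so I_p = P_out/V_p = 484.49/220 = 2.20 A.

I_p ≈ 2.20 A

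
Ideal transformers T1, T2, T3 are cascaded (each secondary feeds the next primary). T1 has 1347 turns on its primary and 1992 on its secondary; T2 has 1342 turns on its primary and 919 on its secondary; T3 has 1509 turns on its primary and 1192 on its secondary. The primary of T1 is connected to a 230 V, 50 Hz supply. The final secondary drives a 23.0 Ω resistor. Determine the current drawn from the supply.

I_supply ≈ 6.40 A

After T1: V = 230.00 × 1992/1347 = 340.13 V.
After T2: V = 340.13 × 919/1342 = 232.92 V.
After T3: V = 232.92 × 1192/1509 = 183.99 V.
I_load = 183.99/23.0 = 7.9997 A, so P_out = 183.99 × 7.9997 = 1471.9 W.
All ideal ⇒ P_in = P_out, so I_supply = 1471.9/230 = 6.40 A.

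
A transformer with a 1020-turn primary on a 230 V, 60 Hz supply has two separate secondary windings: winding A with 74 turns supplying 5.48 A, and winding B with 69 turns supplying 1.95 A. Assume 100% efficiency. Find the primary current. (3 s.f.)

V_A = 230 × 74/1020 = 16.686 V; V_B = 230 × 69/1020 = 15.559 V.
P_out = V_A I_A + V_B I_B = 16.686×5.48 + 15.559×1.95 = 91.441 + 30.340 = 121.78 W.
Ideal ⇒ P_in = P_out, so I_p = P_out/V_p = 121.78/230 = 0.529 A.

I_p ≈ 0.529 A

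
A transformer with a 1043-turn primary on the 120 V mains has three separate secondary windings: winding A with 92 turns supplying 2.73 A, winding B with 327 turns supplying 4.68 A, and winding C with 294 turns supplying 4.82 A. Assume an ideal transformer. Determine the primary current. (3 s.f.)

I_p ≈ 3.07 A

V_A = 120 × 92/1043 = 10.585 V; V_B = 120 × 327/1043 = 37.622 V; V_C = 120 × 294/1043 = 33.826 V.
P_out = V_A I_A + V_B I_B + V_C I_C = 10.585×2.73 + 37.622×4.68 + 33.826×4.82 = 28.897 + 176.07 + 163.04 = 368.01 W.
Ideal ⇒ P_in = P_out, so I_p = P_out/V_p = 368.01/120 = 3.07 A.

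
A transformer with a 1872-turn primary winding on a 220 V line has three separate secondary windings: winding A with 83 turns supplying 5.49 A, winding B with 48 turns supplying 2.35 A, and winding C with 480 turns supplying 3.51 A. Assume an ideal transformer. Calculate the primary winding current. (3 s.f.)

V_A = 220 × 83/1872 = 9.7543 V; V_B = 220 × 48/1872 = 5.6410 V; V_C = 220 × 480/1872 = 56.410 V.
P_out = V_A I_A + V_B I_B + V_C I_C = 9.7543×5.49 + 5.6410×2.35 + 56.410×3.51 = 53.551 + 13.256 + 198.00 = 264.81 W.
Ideal ⇒ P_in = P_out, so I_p = P_out/V_p = 264.81/220 = 1.20 A.

I_p ≈ 1.20 A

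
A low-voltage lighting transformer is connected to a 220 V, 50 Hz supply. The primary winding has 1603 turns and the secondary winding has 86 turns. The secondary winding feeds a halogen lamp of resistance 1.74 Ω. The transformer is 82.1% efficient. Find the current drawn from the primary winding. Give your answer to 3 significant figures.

V_s = 220 × 86/1603 = 11.803 V.
I_s = V_s/R = 11.803/1.74 = 6.7833 A.
P_out = V_s I_s = 11.803 × 6.7833 = 80.062 W.
P_in = P_out/η = 80.062/0.821 = 97.518 W.
I_p = P_in/V_p = 97.518/220 = 0.443 A.

I_p ≈ 0.443 A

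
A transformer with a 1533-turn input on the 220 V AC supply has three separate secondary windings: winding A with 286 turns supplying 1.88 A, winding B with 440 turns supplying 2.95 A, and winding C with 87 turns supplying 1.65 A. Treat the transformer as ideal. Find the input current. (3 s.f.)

I_in ≈ 1.29 A

V_A = 220 × 286/1533 = 41.044 V; V_B = 220 × 440/1533 = 63.144 V; V_C = 220 × 87/1533 = 12.485 V.
P_out = V_A I_A + V_B I_B + V_C I_C = 41.044×1.88 + 63.144×2.95 + 12.485×1.65 = 77.162 + 186.28 + 20.601 = 284.04 W.
Ideal ⇒ P_in = P_out, so I_in = P_out/V_in = 284.04/220 = 1.29 A.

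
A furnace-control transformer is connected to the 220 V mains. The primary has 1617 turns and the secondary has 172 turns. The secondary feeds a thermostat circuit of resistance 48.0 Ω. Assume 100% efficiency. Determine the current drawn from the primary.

V_s = V_p × N_s/N_p = 220 × 172/1617 = 23.401 V.
I_s = V_s/R = 23.401/48.0 = 0.48753 A.
For an ideal transformer I_p N_p = I_s N_s, so I_p = 0.48753 × 172/1617 = 0.0519 A.

I_p ≈ 0.0519 A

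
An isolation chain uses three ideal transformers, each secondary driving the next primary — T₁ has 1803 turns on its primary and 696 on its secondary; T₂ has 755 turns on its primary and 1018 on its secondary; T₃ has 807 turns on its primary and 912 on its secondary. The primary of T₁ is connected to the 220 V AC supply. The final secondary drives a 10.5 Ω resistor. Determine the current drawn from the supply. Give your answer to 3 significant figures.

Secondary of T₁: V = 220.00 × 696/1803 = 84.925 V.
Secondary of T₂: V = 84.925 × 1018/755 = 114.51 V.
Secondary of T₃: V = 114.51 × 912/807 = 129.41 V.
I_load = 129.41/10.5 = 12.324 A, so P_out = 129.41 × 12.324 = 1594.9 W.
All ideal ⇒ P_in = P_out, so I_supply = 1594.9/220 = 7.25 A.

I_supply ≈ 7.25 A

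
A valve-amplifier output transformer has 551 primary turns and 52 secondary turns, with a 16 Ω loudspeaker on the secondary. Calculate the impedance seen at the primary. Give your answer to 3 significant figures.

Z_p = (N_p/N_s)² × Z_s = (551/52)² × 16 = 1800 Ω.

Z_p ≈ 1800 Ω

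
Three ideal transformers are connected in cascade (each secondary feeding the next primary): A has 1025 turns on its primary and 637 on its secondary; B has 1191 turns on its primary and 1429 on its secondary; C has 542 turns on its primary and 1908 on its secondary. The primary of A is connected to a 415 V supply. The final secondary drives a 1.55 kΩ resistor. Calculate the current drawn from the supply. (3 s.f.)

After A: V = 415.00 × 637/1025 = 257.91 V.
After B: V = 257.91 × 1429/1191 = 309.45 V.
After C: V = 309.45 × 1908/542 = 1089.3 V.
I_load = 1089.3/1550 = 0.70280 A, so P_out = 1089.3 × 0.70280 = 765.59 W.
All ideal ⇒ P_in = P_out, so I_supply = 765.59/415 = 1.84 A.

I_supply ≈ 1.84 A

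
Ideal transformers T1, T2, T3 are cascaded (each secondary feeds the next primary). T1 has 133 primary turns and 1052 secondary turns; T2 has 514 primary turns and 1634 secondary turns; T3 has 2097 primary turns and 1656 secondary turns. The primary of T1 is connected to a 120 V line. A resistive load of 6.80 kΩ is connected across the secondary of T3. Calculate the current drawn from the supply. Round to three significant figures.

I_supply ≈ 6.96 A

After T1: V = 120.00 × 1052/133 = 949.17 V.
After T2: V = 949.17 × 1634/514 = 3017.4 V.
After T3: V = 3017.4 × 1656/2097 = 2382.8 V.
I_load = 2382.8/6800 = 0.35042 A, so P_out = 2382.8 × 0.35042 = 834.99 W.
All ideal ⇒ P_in = P_out, so I_supply = 834.99/120 = 6.96 A.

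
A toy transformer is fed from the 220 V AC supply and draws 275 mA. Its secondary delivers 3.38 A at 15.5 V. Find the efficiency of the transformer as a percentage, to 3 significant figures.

η ≈ 86.6%

P_in = 220 × 0.275 = 60.5000 W.
P_out = 15.5 × 3.38 = 52.3900 W.
η = P_out/P_in = 52.3900/60.5000 = 0.866.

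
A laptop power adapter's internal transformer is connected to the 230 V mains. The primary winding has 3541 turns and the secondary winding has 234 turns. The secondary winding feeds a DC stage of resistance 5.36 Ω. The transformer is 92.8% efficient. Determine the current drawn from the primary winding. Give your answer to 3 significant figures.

I_p ≈ 0.202 A

V_s = 230 × 234/3541 = 15.199 V.
I_s = V_s/R = 15.199/5.36 = 2.8357 A.
P_out = V_s I_s = 15.199 × 2.8357 = 43.099 W.
P_in = P_out/η = 43.099/0.928 = 46.443 W.
I_p = P_in/V_p = 46.443/230 = 0.202 A.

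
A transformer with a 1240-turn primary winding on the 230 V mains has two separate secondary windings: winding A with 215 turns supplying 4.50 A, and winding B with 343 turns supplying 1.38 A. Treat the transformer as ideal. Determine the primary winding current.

I_p ≈ 1.16 A

V_A = 230 × 215/1240 = 39.879 V; V_B = 230 × 343/1240 = 63.621 V.
P_out = V_A I_A + V_B I_B = 39.879×4.50 + 63.621×1.38 = 179.46 + 87.797 = 267.25 W.
Ideal ⇒ P_in = P_out, so I_p = P_out/V_p = 267.25/230 = 1.16 A.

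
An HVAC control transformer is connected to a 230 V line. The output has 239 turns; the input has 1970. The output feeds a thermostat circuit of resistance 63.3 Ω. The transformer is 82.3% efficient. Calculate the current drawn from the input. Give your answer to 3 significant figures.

V_out = 230 × 239/1970 = 27.904 V.
I_out = V_out/R = 27.904/63.3 = 0.44081 A.
P_out = V_out I_out = 27.904 × 0.44081 = 12.300 W.
P_in = P_out/η = 12.300/0.823 = 14.946 W.
I_in = P_in/V_in = 14.946/230 = 0.0650 A.

I_in ≈ 0.0650 A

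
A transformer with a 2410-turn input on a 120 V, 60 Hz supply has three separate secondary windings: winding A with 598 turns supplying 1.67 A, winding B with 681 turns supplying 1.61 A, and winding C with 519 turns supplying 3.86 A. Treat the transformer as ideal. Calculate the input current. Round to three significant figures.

I_in ≈ 1.70 A

V_A = 120 × 598/2410 = 29.776 V; V_B = 120 × 681/2410 = 33.909 V; V_C = 120 × 519/2410 = 25.842 V.
P_out = V_A I_A + V_B I_B + V_C I_C = 29.776×1.67 + 33.909×1.61 + 25.842×3.86 = 49.726 + 54.593 + 99.751 = 204.07 W.
Ideal ⇒ P_in = P_out, so I_in = P_out/V_in = 204.07/120 = 1.70 A.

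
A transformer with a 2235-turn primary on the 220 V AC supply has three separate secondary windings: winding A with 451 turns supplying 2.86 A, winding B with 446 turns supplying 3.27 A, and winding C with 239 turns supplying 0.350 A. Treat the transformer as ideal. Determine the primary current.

I_p ≈ 1.27 A

V_A = 220 × 451/2235 = 44.394 V; V_B = 220 × 446/2235 = 43.902 V; V_C = 220 × 239/2235 = 23.526 V.
P_out = V_A I_A + V_B I_B + V_C I_C = 44.394×2.86 + 43.902×3.27 + 23.526×0.350 = 126.97 + 143.56 + 8.2340 = 278.76 W.
Ideal ⇒ P_in = P_out, so I_p = P_out/V_p = 278.76/220 = 1.27 A.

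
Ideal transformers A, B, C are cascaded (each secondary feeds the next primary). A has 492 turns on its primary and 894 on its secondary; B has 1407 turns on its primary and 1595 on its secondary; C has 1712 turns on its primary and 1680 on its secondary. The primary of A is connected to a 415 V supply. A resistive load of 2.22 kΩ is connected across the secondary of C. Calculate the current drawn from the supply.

I_supply ≈ 0.764 A

Secondary of A: V = 415.00 × 894/492 = 754.09 V.
Secondary of B: V = 754.09 × 1595/1407 = 854.84 V.
Secondary of C: V = 854.84 × 1680/1712 = 838.87 V.
I_load = 838.87/2220 = 0.37787 A, so P_out = 838.87 × 0.37787 = 316.98 W.
All ideal ⇒ P_in = P_out, so I_supply = 316.98/415 = 0.764 A.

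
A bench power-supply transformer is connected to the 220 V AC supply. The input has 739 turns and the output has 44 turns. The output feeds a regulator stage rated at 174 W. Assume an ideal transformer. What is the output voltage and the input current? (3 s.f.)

V_out = V_in × N_out/N_in = 220 × 44/739 = 13.099 V.
I_out = P/V_out = 174/13.099 = 13.284 A.
I_in = I_out × N_out/N_in = 13.284 × 44/739 = 0.791 A.

V_out ≈ 13.1 V, I_in ≈ 0.791 A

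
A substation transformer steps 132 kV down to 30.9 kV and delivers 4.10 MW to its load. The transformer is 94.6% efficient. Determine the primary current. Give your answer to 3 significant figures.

I_p ≈ 32.8 A

P_in = P_out/η = 4.10×10^6/0.946 = 4.3340×10^6 W.
I_p = P_in/V_p = 4.3340×10^6/132000 = 32.8 A.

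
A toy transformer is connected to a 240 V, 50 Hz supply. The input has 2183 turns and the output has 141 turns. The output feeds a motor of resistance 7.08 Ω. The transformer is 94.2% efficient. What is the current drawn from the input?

V_out = 240 × 141/2183 = 15.502 V.
I_out = V_out/R = 15.502/7.08 = 2.1895 A.
P_out = V_out I_out = 15.502 × 2.1895 = 33.941 W.
P_in = P_out/η = 33.941/0.942 = 36.030 W.
I_in = P_in/V_in = 36.030/240 = 0.150 A.

I_in ≈ 0.150 A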